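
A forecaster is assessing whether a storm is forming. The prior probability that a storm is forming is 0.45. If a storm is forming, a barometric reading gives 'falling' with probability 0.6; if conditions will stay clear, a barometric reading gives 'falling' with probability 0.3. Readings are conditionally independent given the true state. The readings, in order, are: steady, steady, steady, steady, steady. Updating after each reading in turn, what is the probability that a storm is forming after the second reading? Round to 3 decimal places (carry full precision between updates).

0.211

After 'steady': P(storm) = 0.4·0.4500 / (0.4·0.4500 + 0.7·0.5500) ≈ 0.3186
After 'steady': P(storm) = 0.4·0.3186 / (0.4·0.3186 + 0.7·0.6814) ≈ 0.2108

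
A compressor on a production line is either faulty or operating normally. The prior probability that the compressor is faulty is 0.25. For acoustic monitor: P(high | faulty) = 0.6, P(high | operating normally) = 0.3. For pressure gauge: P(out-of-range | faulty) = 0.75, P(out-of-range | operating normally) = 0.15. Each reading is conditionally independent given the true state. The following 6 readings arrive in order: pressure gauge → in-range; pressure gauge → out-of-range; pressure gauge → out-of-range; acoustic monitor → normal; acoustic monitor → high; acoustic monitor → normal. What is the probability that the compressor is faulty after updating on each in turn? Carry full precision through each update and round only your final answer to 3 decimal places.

Each posterior becomes the prior for the next update.
After pressure gauge='in-range': P(faulty) = 0.25·0.2500 / (0.25·0.2500 + 0.85·0.7500) ≈ 0.0893
After pressure gauge='out-of-range': P(faulty) = 0.75·0.0893 / (0.75·0.0893 + 0.15·0.9107) ≈ 0.3289
After pressure gauge='out-of-range': P(faulty) = 0.75·0.3289 / (0.75·0.3289 + 0.15·0.6711) ≈ 0.7102
After acoustic monitor='normal': P(faulty) = 0.4·0.7102 / (0.4·0.7102 + 0.7·0.2898) ≈ 0.5834
After acoustic monitor='high': P(faulty) = 0.6·0.5834 / (0.6·0.5834 + 0.3·0.4166) ≈ 0.7369
After acoustic monitor='normal': P(faulty) = 0.4·0.7369 / (0.4·0.7369 + 0.7·0.2631) ≈ 0.6155

0.615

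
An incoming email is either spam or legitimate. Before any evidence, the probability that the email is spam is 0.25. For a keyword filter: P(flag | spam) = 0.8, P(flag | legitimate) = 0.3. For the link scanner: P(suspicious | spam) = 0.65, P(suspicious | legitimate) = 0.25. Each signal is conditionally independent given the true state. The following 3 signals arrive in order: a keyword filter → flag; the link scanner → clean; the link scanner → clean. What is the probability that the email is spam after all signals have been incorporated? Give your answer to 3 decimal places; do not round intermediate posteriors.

After a keyword filter='flag': P(spam) = 0.8·0.2500 / (0.8·0.2500 + 0.3·0.7500) ≈ 0.4706
After the link scanner='clean': P(spam) = 0.35·0.4706 / (0.35·0.4706 + 0.75·0.5294) ≈ 0.2932
After the link scanner='clean': P(spam) = 0.35·0.2932 / (0.35·0.2932 + 0.75·0.7068) ≈ 0.1622

0.162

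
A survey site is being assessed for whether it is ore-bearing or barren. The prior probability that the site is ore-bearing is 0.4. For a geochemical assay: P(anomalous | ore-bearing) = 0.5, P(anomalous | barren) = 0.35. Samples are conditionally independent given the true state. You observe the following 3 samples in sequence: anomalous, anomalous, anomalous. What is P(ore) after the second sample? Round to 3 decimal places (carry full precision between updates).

0.576

After 'anomalous': P(ore) = 0.5·0.4000 / (0.5·0.4000 + 0.35·0.6000) ≈ 0.4878
After 'anomalous': P(ore) = 0.5·0.4878 / (0.5·0.4878 + 0.35·0.5122) ≈ 0.5764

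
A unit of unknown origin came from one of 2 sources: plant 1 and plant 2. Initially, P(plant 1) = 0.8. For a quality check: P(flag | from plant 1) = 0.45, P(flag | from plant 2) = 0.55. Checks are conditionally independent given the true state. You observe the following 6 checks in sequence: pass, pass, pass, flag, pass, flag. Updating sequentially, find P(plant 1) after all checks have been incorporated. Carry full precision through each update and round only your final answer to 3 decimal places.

After 'pass': P(plant 1) = 0.55·0.8000 / (0.55·0.8000 + 0.45·0.2000) ≈ 0.8302
After 'pass': P(plant 1) = 0.55·0.8302 / (0.55·0.8302 + 0.45·0.1698) ≈ 0.8566
After 'pass': P(plant 1) = 0.55·0.8566 / (0.55·0.8566 + 0.45·0.1434) ≈ 0.8796
After 'flag': P(plant 1) = 0.45·0.8796 / (0.45·0.8796 + 0.55·0.1204) ≈ 0.8566
After 'pass': P(plant 1) = 0.55·0.8566 / (0.55·0.8566 + 0.45·0.1434) ≈ 0.8796
After 'flag': P(plant 1) = 0.45·0.8796 / (0.45·0.8796 + 0.55·0.1204) ≈ 0.8566

0.857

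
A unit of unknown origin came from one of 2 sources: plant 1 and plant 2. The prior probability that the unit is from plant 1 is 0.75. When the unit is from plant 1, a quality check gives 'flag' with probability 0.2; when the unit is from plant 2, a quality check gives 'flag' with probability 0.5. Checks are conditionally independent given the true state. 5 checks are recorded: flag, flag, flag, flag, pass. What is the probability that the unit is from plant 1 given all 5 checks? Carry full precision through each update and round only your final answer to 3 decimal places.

0.109

After 'flag': P(plant 1) = 0.2·0.7500 / (0.2·0.7500 + 0.5·0.2500) ≈ 0.5455
After 'flag': P(plant 1) = 0.2·0.5455 / (0.2·0.5455 + 0.5·0.4545) ≈ 0.3243
After 'flag': P(plant 1) = 0.2·0.3243 / (0.2·0.3243 + 0.5·0.6757) ≈ 0.1611
After 'flag': P(plant 1) = 0.2·0.1611 / (0.2·0.1611 + 0.5·0.8389) ≈ 0.0713
After 'pass': P(plant 1) = 0.8·0.0713 / (0.8·0.0713 + 0.5·0.9287) ≈ 0.1094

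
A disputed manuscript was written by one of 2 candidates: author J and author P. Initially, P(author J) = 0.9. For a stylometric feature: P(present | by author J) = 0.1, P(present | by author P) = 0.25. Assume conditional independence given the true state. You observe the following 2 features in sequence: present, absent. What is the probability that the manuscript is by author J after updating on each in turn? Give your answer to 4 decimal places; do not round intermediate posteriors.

After 'present': P(author J) = 0.1·0.9000 / (0.1·0.9000 + 0.25·0.1000) ≈ 0.7826
After 'absent': P(author J) = 0.9·0.7826 / (0.9·0.7826 + 0.75·0.2174) ≈ 0.8120

0.8120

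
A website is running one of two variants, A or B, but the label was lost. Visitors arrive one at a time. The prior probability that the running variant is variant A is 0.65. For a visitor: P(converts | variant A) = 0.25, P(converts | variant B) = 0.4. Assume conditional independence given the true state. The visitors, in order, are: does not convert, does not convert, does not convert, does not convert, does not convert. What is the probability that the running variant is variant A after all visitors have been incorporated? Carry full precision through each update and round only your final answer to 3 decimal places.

Apply Bayes' rule sequentially, carrying P(A) forward.
After 'does not convert': P(A) = 0.75·0.6500 / (0.75·0.6500 + 0.6·0.3500) ≈ 0.6989
After 'does not convert': P(A) = 0.75·0.6989 / (0.75·0.6989 + 0.6·0.3011) ≈ 0.7437
After 'does not convert': P(A) = 0.75·0.7437 / (0.75·0.7437 + 0.6·0.2563) ≈ 0.7839
After 'does not convert': P(A) = 0.75·0.7839 / (0.75·0.7839 + 0.6·0.2161) ≈ 0.8193
After 'does not convert': P(A) = 0.75·0.8193 / (0.75·0.8193 + 0.6·0.1807) ≈ 0.8500

0.850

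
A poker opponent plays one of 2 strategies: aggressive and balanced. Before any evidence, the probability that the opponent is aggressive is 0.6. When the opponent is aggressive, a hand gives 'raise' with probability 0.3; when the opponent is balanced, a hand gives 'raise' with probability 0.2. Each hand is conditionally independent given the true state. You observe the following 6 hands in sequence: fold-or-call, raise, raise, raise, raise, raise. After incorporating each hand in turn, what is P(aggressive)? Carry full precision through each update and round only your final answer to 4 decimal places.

After 'fold-or-call': P(aggressive) = 0.7·0.6000 / (0.7·0.6000 + 0.8·0.4000) ≈ 0.5676
After 'raise': P(aggressive) = 0.3·0.5676 / (0.3·0.5676 + 0.2·0.4324) ≈ 0.6632
After 'raise': P(aggressive) = 0.3·0.6632 / (0.3·0.6632 + 0.2·0.3368) ≈ 0.7470
After 'raise': P(aggressive) = 0.3·0.7470 / (0.3·0.7470 + 0.2·0.2530) ≈ 0.8158
After 'raise': P(aggressive) = 0.3·0.8158 / (0.3·0.8158 + 0.2·0.1842) ≈ 0.8692
After 'raise': P(aggressive) = 0.3·0.8692 / (0.3·0.8692 + 0.2·0.1308) ≈ 0.9088

0.9088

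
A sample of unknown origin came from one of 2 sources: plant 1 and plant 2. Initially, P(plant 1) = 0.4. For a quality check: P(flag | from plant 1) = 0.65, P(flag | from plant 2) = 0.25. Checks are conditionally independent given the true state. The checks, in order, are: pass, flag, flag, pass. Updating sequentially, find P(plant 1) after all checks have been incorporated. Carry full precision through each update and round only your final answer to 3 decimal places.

After 'pass': P(plant 1) = 0.35·0.4000 / (0.35·0.4000 + 0.75·0.6000) ≈ 0.2373
After 'flag': P(plant 1) = 0.65·0.2373 / (0.65·0.2373 + 0.25·0.7627) ≈ 0.4472
After 'flag': P(plant 1) = 0.65·0.4472 / (0.65·0.4472 + 0.25·0.5528) ≈ 0.6777
After 'pass': P(plant 1) = 0.35·0.6777 / (0.35·0.6777 + 0.75·0.3223) ≈ 0.4953

0.495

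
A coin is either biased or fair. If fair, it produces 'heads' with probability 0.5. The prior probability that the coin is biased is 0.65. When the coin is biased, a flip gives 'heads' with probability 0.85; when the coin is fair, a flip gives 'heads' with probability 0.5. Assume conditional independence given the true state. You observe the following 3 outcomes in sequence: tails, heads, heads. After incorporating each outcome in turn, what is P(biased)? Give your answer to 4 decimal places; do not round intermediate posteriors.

Each posterior becomes the prior for the next update.
After 'tails': P(biased) = 0.15·0.6500 / (0.15·0.6500 + 0.5·0.3500) ≈ 0.3578
After 'heads': P(biased) = 0.85·0.3578 / (0.85·0.3578 + 0.5·0.6422) ≈ 0.4864
After 'heads': P(biased) = 0.85·0.4864 / (0.85·0.4864 + 0.5·0.5136) ≈ 0.6169

0.6169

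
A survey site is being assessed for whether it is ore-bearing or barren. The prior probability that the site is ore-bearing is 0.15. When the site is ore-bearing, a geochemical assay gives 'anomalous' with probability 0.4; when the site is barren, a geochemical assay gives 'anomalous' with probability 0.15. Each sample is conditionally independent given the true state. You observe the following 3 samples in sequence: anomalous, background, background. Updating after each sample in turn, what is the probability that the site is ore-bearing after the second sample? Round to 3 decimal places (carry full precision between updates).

Each posterior becomes the prior for the next update.
After 'anomalous': P(ore) = 0.4·0.1500 / (0.4·0.1500 + 0.15·0.8500) ≈ 0.3200
After 'background': P(ore) = 0.6·0.3200 / (0.6·0.3200 + 0.85·0.6800) ≈ 0.2494

0.249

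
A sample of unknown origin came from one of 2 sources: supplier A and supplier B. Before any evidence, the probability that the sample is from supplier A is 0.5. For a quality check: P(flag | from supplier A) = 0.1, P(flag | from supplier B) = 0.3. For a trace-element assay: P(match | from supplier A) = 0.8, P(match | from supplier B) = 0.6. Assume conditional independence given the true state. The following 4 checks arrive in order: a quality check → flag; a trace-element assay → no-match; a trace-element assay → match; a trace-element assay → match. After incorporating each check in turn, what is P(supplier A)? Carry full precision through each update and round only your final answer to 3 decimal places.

After a quality check='flag': P(supplier A) = 0.1·0.5000 / (0.1·0.5000 + 0.3·0.5000) ≈ 0.2500
After a trace-element assay='no-match': P(supplier A) = 0.2·0.2500 / (0.2·0.2500 + 0.4·0.7500) ≈ 0.1429
After a trace-element assay='match': P(supplier A) = 0.8·0.1429 / (0.8·0.1429 + 0.6·0.8571) ≈ 0.1818
After a trace-element assay='match': P(supplier A) = 0.8·0.1818 / (0.8·0.1818 + 0.6·0.8182) ≈ 0.2286

0.229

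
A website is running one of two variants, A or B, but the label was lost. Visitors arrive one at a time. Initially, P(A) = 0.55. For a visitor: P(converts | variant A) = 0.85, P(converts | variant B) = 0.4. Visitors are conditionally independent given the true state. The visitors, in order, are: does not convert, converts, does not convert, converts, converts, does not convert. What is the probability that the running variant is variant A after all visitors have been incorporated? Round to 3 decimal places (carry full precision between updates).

After 'does not convert': P(A) = 0.15·0.5500 / (0.15·0.5500 + 0.6·0.4500) ≈ 0.2340
After 'converts': P(A) = 0.85·0.2340 / (0.85·0.2340 + 0.4·0.7660) ≈ 0.3937
After 'does not convert': P(A) = 0.15·0.3937 / (0.15·0.3937 + 0.6·0.6063) ≈ 0.1397
After 'converts': P(A) = 0.85·0.1397 / (0.85·0.1397 + 0.4·0.8603) ≈ 0.2565
After 'converts': P(A) = 0.85·0.2565 / (0.85·0.2565 + 0.4·0.7435) ≈ 0.4230
After 'does not convert': P(A) = 0.15·0.4230 / (0.15·0.4230 + 0.6·0.5770) ≈ 0.1549

0.155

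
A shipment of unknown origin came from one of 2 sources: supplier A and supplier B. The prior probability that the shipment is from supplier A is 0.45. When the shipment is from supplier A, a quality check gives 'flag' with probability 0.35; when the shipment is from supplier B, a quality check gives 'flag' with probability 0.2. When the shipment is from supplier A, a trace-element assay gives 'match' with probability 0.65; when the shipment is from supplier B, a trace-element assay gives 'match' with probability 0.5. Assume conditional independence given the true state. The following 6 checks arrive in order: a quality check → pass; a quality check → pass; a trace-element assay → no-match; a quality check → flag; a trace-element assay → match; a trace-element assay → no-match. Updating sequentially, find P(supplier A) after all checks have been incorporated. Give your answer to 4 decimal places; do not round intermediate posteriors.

0.3758

Each posterior becomes the prior for the next update.
After a quality check='pass': P(supplier A) = 0.65·0.4500 / (0.65·0.4500 + 0.8·0.5500) ≈ 0.3993
After a quality check='pass': P(supplier A) = 0.65·0.3993 / (0.65·0.3993 + 0.8·0.6007) ≈ 0.3507
After a trace-element assay='no-match': P(supplier A) = 0.35·0.3507 / (0.35·0.3507 + 0.5·0.6493) ≈ 0.2744
After a quality check='flag': P(supplier A) = 0.35·0.2744 / (0.35·0.2744 + 0.2·0.7256) ≈ 0.3982
After a trace-element assay='match': P(supplier A) = 0.65·0.3982 / (0.65·0.3982 + 0.5·0.6018) ≈ 0.4624
After a trace-element assay='no-match': P(supplier A) = 0.35·0.4624 / (0.35·0.4624 + 0.5·0.5376) ≈ 0.3758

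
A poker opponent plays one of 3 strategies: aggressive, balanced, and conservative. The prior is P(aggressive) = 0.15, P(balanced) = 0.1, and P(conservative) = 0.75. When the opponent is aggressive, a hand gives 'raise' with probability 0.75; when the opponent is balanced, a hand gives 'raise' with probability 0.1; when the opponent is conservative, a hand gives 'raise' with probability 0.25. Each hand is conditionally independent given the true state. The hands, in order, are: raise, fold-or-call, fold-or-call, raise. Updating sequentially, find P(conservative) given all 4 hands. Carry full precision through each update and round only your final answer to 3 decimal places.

After 'raise': normaliser = 0.75·0.1500 + 0.1·0.1000 + 0.25·0.7500; P(aggressive) ≈ 0.3629, P(balanced) ≈ 0.0323, P(conservative) ≈ 0.6048
After 'fold-or-call': normaliser = 0.25·0.3629 + 0.9·0.0323 + 0.75·0.6048; P(aggressive) ≈ 0.1582, P(balanced) ≈ 0.0506, P(conservative) ≈ 0.7911
After 'fold-or-call': normaliser = 0.25·0.1582 + 0.9·0.0506 + 0.75·0.7911; P(aggressive) ≈ 0.0583, P(balanced) ≈ 0.0672, P(conservative) ≈ 0.8745
After 'raise': normaliser = 0.75·0.0583 + 0.1·0.0672 + 0.25·0.8745; P(aggressive) ≈ 0.1625, P(balanced) ≈ 0.0250, P(conservative) ≈ 0.8125

0.813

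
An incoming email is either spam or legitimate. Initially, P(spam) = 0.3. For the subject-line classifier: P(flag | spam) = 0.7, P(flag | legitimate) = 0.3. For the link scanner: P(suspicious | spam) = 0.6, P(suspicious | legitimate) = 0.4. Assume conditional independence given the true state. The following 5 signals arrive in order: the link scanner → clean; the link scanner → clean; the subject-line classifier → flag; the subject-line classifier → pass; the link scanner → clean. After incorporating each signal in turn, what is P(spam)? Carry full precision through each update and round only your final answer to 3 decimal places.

0.113

Apply Bayes' rule sequentially, carrying P(spam) forward.
After the link scanner='clean': P(spam) = 0.4·0.3000 / (0.4·0.3000 + 0.6·0.7000) ≈ 0.2222
After the link scanner='clean': P(spam) = 0.4·0.2222 / (0.4·0.2222 + 0.6·0.7778) ≈ 0.1600
After the subject-line classifier='flag': P(spam) = 0.7·0.1600 / (0.7·0.1600 + 0.3·0.8400) ≈ 0.3077
After the subject-line classifier='pass': P(spam) = 0.3·0.3077 / (0.3·0.3077 + 0.7·0.6923) ≈ 0.1600
After the link scanner='clean': P(spam) = 0.4·0.1600 / (0.4·0.1600 + 0.6·0.8400) ≈ 0.1127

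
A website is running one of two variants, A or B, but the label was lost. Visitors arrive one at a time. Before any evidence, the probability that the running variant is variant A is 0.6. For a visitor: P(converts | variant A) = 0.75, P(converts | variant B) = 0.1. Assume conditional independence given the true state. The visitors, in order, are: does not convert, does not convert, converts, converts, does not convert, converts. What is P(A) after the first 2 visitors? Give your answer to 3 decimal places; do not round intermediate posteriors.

After 'does not convert': P(A) = 0.25·0.6000 / (0.25·0.6000 + 0.9·0.4000) ≈ 0.2941
After 'does not convert': P(A) = 0.25·0.2941 / (0.25·0.2941 + 0.9·0.7059) ≈ 0.1037

0.104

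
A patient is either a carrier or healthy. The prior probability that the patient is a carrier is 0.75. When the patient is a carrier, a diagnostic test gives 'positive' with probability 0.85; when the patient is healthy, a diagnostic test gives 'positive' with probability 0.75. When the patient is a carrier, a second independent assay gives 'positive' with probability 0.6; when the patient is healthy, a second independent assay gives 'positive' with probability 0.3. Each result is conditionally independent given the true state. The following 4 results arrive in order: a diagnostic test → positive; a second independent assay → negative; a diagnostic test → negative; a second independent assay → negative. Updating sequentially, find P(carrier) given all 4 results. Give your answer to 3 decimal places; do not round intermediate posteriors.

After a diagnostic test='positive': P(carrier) = 0.85·0.7500 / (0.85·0.7500 + 0.75·0.2500) ≈ 0.7727
After a second independent assay='negative': P(carrier) = 0.4·0.7727 / (0.4·0.7727 + 0.7·0.2273) ≈ 0.6602
After a diagnostic test='negative': P(carrier) = 0.15·0.6602 / (0.15·0.6602 + 0.25·0.3398) ≈ 0.5383
After a second independent assay='negative': P(carrier) = 0.4·0.5383 / (0.4·0.5383 + 0.7·0.4617) ≈ 0.3998

0.400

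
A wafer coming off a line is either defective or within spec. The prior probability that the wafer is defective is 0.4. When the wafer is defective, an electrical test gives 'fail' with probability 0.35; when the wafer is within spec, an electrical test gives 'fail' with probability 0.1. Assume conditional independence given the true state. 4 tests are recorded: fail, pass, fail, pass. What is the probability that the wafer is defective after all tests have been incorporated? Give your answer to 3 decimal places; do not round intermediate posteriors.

0.810

After 'fail': P(defective) = 0.35·0.4000 / (0.35·0.4000 + 0.1·0.6000) ≈ 0.7000
After 'pass': P(defective) = 0.65·0.7000 / (0.65·0.7000 + 0.9·0.3000) ≈ 0.6276
After 'fail': P(defective) = 0.35·0.6276 / (0.35·0.6276 + 0.1·0.3724) ≈ 0.8550
After 'pass': P(defective) = 0.65·0.8550 / (0.65·0.8550 + 0.9·0.1450) ≈ 0.8099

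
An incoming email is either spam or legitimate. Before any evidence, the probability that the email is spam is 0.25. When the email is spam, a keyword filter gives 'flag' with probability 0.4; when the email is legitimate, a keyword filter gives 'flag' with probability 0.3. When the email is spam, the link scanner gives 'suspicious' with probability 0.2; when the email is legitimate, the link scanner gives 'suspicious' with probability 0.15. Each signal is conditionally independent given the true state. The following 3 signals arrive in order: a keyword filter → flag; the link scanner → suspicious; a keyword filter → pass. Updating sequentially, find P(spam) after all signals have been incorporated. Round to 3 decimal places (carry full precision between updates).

0.337

Apply Bayes' rule sequentially, carrying P(spam) forward.
After a keyword filter='flag': P(spam) = 0.4·0.2500 / (0.4·0.2500 + 0.3·0.7500) ≈ 0.3077
After the link scanner='suspicious': P(spam) = 0.2·0.3077 / (0.2·0.3077 + 0.15·0.6923) ≈ 0.3721
After a keyword filter='pass': P(spam) = 0.6·0.3721 / (0.6·0.3721 + 0.7·0.6279) ≈ 0.3368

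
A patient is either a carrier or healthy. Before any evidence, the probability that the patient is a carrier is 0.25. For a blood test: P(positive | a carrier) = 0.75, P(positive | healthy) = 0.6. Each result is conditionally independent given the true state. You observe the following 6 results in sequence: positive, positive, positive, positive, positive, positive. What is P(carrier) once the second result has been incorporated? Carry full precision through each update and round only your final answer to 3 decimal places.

After 'positive': P(carrier) = 0.75·0.2500 / (0.75·0.2500 + 0.6·0.7500) ≈ 0.2941
After 'positive': P(carrier) = 0.75·0.2941 / (0.75·0.2941 + 0.6·0.7059) ≈ 0.3425

0.342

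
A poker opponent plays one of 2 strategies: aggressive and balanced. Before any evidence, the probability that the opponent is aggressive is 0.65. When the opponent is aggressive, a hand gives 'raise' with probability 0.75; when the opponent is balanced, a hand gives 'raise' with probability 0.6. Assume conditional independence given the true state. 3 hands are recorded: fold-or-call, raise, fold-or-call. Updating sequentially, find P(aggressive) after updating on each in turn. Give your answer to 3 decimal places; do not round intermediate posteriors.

Apply Bayes' rule sequentially, carrying P(aggressive) forward.
After 'fold-or-call': P(aggressive) = 0.25·0.6500 / (0.25·0.6500 + 0.4·0.3500) ≈ 0.5372
After 'raise': P(aggressive) = 0.75·0.5372 / (0.75·0.5372 + 0.6·0.4628) ≈ 0.5920
After 'fold-or-call': P(aggressive) = 0.25·0.5920 / (0.25·0.5920 + 0.4·0.4080) ≈ 0.4756

0.476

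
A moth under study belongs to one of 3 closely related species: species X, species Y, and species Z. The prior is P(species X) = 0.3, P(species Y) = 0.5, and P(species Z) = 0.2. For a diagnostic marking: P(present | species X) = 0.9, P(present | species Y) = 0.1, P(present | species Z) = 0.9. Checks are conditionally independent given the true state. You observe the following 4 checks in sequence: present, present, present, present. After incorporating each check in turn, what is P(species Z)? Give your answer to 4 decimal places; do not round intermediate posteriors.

Each posterior becomes the prior for the next update.
After 'present': normaliser = 0.9·0.3000 + 0.1·0.5000 + 0.9·0.2000; P(species X) ≈ 0.5400, P(species Y) ≈ 0.1000, P(species Z) ≈ 0.3600
After 'present': normaliser = 0.9·0.5400 + 0.1·0.1000 + 0.9·0.3600; P(species X) ≈ 0.5927, P(species Y) ≈ 0.0122, P(species Z) ≈ 0.3951
After 'present': normaliser = 0.9·0.5927 + 0.1·0.0122 + 0.9·0.3951; P(species X) ≈ 0.5992, P(species Y) ≈ 0.0014, P(species Z) ≈ 0.3995
After 'present': normaliser = 0.9·0.5992 + 0.1·0.0014 + 0.9·0.3995; P(species X) ≈ 0.5999, P(species Y) ≈ 0.0002, P(species Z) ≈ 0.3999

0.3999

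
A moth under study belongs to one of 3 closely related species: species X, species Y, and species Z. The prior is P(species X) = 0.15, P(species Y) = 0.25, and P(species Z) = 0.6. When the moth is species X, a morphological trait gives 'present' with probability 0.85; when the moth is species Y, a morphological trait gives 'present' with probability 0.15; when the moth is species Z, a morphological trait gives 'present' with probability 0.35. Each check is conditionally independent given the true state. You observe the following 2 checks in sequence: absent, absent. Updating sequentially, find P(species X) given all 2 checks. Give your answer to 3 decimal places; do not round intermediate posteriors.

0.008

After 'absent': normaliser = 0.15·0.1500 + 0.85·0.2500 + 0.65·0.6000; P(species X) ≈ 0.0360, P(species Y) ≈ 0.3400, P(species Z) ≈ 0.6240
After 'absent': normaliser = 0.15·0.0360 + 0.85·0.3400 + 0.65·0.6240; P(species X) ≈ 0.0077, P(species Y) ≈ 0.4129, P(species Z) ≈ 0.5794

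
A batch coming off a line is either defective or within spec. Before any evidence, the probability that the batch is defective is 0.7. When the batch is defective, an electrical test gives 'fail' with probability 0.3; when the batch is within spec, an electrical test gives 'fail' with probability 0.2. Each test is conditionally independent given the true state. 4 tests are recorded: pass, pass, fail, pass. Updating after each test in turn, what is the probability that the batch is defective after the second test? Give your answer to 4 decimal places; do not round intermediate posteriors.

After 'pass': P(defective) = 0.7·0.7000 / (0.7·0.7000 + 0.8·0.3000) ≈ 0.6712
After 'pass': P(defective) = 0.7·0.6712 / (0.7·0.6712 + 0.8·0.3288) ≈ 0.6411

0.6411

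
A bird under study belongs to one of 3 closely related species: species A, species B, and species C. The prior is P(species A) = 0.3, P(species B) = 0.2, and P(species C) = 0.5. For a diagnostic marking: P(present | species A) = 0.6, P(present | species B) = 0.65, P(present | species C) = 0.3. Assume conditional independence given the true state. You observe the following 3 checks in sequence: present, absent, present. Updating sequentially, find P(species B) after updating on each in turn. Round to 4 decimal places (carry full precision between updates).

0.2836

Apply Bayes' rule sequentially, carrying P(species B) forward.
After 'present': normaliser = 0.6·0.3000 + 0.65·0.2000 + 0.3·0.5000; P(species A) ≈ 0.3913, P(species B) ≈ 0.2826, P(species C) ≈ 0.3261
After 'absent': normaliser = 0.4·0.3913 + 0.35·0.2826 + 0.7·0.3261; P(species A) ≈ 0.3236, P(species B) ≈ 0.2045, P(species C) ≈ 0.4719
After 'present': normaliser = 0.6·0.3236 + 0.65·0.2045 + 0.3·0.4719; P(species A) ≈ 0.4143, P(species B) ≈ 0.2836, P(species C) ≈ 0.3021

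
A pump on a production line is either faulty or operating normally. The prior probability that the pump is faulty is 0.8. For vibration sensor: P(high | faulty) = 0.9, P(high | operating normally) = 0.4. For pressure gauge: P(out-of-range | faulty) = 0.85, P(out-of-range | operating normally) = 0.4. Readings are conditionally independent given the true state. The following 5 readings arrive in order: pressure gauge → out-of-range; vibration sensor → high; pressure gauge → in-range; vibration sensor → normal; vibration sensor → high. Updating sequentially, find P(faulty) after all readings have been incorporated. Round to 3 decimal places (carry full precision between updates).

0.642

Apply Bayes' rule sequentially, carrying P(faulty) forward.
After pressure gauge='out-of-range': P(faulty) = 0.85·0.8000 / (0.85·0.8000 + 0.4·0.2000) ≈ 0.8947
After vibration sensor='high': P(faulty) = 0.9·0.8947 / (0.9·0.8947 + 0.4·0.1053) ≈ 0.9503
After pressure gauge='in-range': P(faulty) = 0.15·0.9503 / (0.15·0.9503 + 0.6·0.0497) ≈ 0.8270
After vibration sensor='normal': P(faulty) = 0.1·0.8270 / (0.1·0.8270 + 0.6·0.1730) ≈ 0.4435
After vibration sensor='high': P(faulty) = 0.9·0.4435 / (0.9·0.4435 + 0.4·0.5565) ≈ 0.6420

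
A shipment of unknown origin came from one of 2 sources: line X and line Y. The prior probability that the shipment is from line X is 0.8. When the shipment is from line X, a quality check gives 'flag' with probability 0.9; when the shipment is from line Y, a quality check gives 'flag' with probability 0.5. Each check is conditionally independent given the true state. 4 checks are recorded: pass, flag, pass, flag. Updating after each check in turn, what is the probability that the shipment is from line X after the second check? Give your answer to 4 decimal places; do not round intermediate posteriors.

0.5902

Apply Bayes' rule sequentially, carrying P(line X) forward.
After 'pass': P(line X) = 0.1·0.8000 / (0.1·0.8000 + 0.5·0.2000) ≈ 0.4444
After 'flag': P(line X) = 0.9·0.4444 / (0.9·0.4444 + 0.5·0.5556) ≈ 0.5902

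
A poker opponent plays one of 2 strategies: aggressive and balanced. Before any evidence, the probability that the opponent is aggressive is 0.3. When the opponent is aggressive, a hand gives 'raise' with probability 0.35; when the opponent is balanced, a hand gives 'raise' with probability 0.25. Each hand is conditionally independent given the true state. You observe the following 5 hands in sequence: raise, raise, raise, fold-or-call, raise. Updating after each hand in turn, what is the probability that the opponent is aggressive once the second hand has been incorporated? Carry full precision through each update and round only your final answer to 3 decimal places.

After 'raise': P(aggressive) = 0.35·0.3000 / (0.35·0.3000 + 0.25·0.7000) ≈ 0.3750
After 'raise': P(aggressive) = 0.35·0.3750 / (0.35·0.3750 + 0.25·0.6250) ≈ 0.4565

0.457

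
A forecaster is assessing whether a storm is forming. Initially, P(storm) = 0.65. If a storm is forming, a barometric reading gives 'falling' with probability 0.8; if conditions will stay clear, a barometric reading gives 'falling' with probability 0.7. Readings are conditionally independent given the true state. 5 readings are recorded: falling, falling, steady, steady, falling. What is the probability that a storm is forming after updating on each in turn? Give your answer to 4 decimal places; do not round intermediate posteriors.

After 'falling': P(storm) = 0.8·0.6500 / (0.8·0.6500 + 0.7·0.3500) ≈ 0.6797
After 'falling': P(storm) = 0.8·0.6797 / (0.8·0.6797 + 0.7·0.3203) ≈ 0.7081
After 'steady': P(storm) = 0.2·0.7081 / (0.2·0.7081 + 0.3·0.2919) ≈ 0.6179
After 'steady': P(storm) = 0.2·0.6179 / (0.2·0.6179 + 0.3·0.3821) ≈ 0.5188
After 'falling': P(storm) = 0.8·0.5188 / (0.8·0.5188 + 0.7·0.4812) ≈ 0.5520

0.5520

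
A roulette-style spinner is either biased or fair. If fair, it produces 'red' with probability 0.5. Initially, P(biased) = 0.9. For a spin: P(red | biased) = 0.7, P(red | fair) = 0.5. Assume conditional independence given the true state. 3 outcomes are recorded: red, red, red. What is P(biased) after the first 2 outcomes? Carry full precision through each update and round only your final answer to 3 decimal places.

After 'red': P(biased) = 0.7·0.9000 / (0.7·0.9000 + 0.5·0.1000) ≈ 0.9265
After 'red': P(biased) = 0.7·0.9265 / (0.7·0.9265 + 0.5·0.0735) ≈ 0.9464

0.946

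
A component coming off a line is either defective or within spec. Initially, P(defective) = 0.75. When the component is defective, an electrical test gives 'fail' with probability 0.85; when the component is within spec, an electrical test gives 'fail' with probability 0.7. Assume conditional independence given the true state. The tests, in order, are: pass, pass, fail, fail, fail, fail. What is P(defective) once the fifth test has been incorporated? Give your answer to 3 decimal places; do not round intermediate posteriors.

0.573

After 'pass': P(defective) = 0.15·0.7500 / (0.15·0.7500 + 0.3·0.2500) ≈ 0.6000
After 'pass': P(defective) = 0.15·0.6000 / (0.15·0.6000 + 0.3·0.4000) ≈ 0.4286
After 'fail': P(defective) = 0.85·0.4286 / (0.85·0.4286 + 0.7·0.5714) ≈ 0.4766
After 'fail': P(defective) = 0.85·0.4766 / (0.85·0.4766 + 0.7·0.5234) ≈ 0.5251
After 'fail': P(defective) = 0.85·0.5251 / (0.85·0.5251 + 0.7·0.4749) ≈ 0.5732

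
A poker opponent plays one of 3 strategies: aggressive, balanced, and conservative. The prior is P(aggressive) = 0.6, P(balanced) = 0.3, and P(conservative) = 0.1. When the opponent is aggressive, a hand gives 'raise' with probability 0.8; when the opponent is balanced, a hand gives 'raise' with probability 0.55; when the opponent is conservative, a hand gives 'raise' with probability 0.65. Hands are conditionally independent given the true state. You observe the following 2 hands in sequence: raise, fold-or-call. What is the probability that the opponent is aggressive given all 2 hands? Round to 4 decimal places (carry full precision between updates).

0.4974

Apply Bayes' rule sequentially, carrying P(aggressive) forward.
After 'raise': normaliser = 0.8·0.6000 + 0.55·0.3000 + 0.65·0.1000; P(aggressive) ≈ 0.6761, P(balanced) ≈ 0.2324, P(conservative) ≈ 0.0915
After 'fold-or-call': normaliser = 0.2·0.6761 + 0.45·0.2324 + 0.35·0.0915; P(aggressive) ≈ 0.4974, P(balanced) ≈ 0.3847, P(conservative) ≈ 0.1179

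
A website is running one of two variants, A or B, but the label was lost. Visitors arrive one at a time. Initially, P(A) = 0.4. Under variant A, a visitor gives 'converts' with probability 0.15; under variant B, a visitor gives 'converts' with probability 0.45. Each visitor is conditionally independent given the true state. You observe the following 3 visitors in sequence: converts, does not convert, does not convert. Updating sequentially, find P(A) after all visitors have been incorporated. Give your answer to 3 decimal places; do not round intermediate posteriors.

Each posterior becomes the prior for the next update.
After 'converts': P(A) = 0.15·0.4000 / (0.15·0.4000 + 0.45·0.6000) ≈ 0.1818
After 'does not convert': P(A) = 0.85·0.1818 / (0.85·0.1818 + 0.55·0.8182) ≈ 0.2556
After 'does not convert': P(A) = 0.85·0.2556 / (0.85·0.2556 + 0.55·0.7444) ≈ 0.3467

0.347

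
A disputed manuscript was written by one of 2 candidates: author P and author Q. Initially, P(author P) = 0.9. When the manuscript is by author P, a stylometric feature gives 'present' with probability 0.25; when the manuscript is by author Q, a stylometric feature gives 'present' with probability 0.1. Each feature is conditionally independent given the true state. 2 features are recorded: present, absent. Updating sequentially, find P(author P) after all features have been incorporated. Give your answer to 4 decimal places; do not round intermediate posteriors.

After 'present': P(author P) = 0.25·0.9000 / (0.25·0.9000 + 0.1·0.1000) ≈ 0.9574
After 'absent': P(author P) = 0.75·0.9574 / (0.75·0.9574 + 0.9·0.0426) ≈ 0.9494

0.9494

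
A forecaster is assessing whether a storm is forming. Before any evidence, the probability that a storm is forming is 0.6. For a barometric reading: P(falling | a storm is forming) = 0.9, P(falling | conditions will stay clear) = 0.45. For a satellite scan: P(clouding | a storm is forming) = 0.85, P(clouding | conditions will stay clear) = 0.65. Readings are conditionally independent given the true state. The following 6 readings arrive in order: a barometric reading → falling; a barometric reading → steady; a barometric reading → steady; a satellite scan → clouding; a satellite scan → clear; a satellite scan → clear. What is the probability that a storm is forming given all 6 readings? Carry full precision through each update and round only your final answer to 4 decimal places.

0.0233

After a barometric reading='falling': P(storm) = 0.9·0.6000 / (0.9·0.6000 + 0.45·0.4000) ≈ 0.7500
After a barometric reading='steady': P(storm) = 0.1·0.7500 / (0.1·0.7500 + 0.55·0.2500) ≈ 0.3529
After a barometric reading='steady': P(storm) = 0.1·0.3529 / (0.1·0.3529 + 0.55·0.6471) ≈ 0.0902
After a satellite scan='clouding': P(storm) = 0.85·0.0902 / (0.85·0.0902 + 0.65·0.9098) ≈ 0.1148
After a satellite scan='clear': P(storm) = 0.15·0.1148 / (0.15·0.1148 + 0.35·0.8852) ≈ 0.0527
After a satellite scan='clear': P(storm) = 0.15·0.0527 / (0.15·0.0527 + 0.35·0.9473) ≈ 0.0233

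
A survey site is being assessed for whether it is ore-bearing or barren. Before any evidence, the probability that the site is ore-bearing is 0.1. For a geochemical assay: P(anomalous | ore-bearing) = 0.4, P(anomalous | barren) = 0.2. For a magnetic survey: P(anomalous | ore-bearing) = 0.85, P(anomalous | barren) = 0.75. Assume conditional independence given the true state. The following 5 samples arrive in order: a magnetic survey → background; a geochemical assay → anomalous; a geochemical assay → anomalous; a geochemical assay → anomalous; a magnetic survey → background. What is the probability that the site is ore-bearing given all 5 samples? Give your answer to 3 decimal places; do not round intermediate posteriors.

0.242

After a magnetic survey='background': P(ore) = 0.15·0.1000 / (0.15·0.1000 + 0.25·0.9000) ≈ 0.0625
After a geochemical assay='anomalous': P(ore) = 0.4·0.0625 / (0.4·0.0625 + 0.2·0.9375) ≈ 0.1176
After a geochemical assay='anomalous': P(ore) = 0.4·0.1176 / (0.4·0.1176 + 0.2·0.8824) ≈ 0.2105
After a geochemical assay='anomalous': P(ore) = 0.4·0.2105 / (0.4·0.2105 + 0.2·0.7895) ≈ 0.3478
After a magnetic survey='background': P(ore) = 0.15·0.3478 / (0.15·0.3478 + 0.25·0.6522) ≈ 0.2424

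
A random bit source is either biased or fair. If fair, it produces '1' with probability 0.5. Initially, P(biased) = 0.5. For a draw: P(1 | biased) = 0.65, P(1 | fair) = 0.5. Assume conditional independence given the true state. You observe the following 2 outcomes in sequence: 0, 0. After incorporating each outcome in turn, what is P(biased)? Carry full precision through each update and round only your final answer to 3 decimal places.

0.329

After '0': P(biased) = 0.35·0.5000 / (0.35·0.5000 + 0.5·0.5000) ≈ 0.4118
After '0': P(biased) = 0.35·0.4118 / (0.35·0.4118 + 0.5·0.5882) ≈ 0.3289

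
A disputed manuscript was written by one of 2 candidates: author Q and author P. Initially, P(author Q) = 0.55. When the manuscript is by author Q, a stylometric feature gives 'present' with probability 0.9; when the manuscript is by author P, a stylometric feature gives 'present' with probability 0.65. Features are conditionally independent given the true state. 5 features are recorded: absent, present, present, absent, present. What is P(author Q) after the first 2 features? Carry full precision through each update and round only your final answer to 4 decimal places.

0.3259

After 'absent': P(author Q) = 0.1·0.5500 / (0.1·0.5500 + 0.35·0.4500) ≈ 0.2588
After 'present': P(author Q) = 0.9·0.2588 / (0.9·0.2588 + 0.65·0.7412) ≈ 0.3259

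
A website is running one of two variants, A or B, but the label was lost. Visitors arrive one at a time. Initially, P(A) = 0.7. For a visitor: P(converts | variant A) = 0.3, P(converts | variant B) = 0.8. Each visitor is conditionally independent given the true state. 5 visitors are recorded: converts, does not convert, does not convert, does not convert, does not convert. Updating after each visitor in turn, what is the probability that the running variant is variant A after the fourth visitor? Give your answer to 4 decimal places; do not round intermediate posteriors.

0.9740

After 'converts': P(A) = 0.3·0.7000 / (0.3·0.7000 + 0.8·0.3000) ≈ 0.4667
After 'does not convert': P(A) = 0.7·0.4667 / (0.7·0.4667 + 0.2·0.5333) ≈ 0.7538
After 'does not convert': P(A) = 0.7·0.7538 / (0.7·0.7538 + 0.2·0.2462) ≈ 0.9147
After 'does not convert': P(A) = 0.7·0.9147 / (0.7·0.9147 + 0.2·0.0853) ≈ 0.9740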